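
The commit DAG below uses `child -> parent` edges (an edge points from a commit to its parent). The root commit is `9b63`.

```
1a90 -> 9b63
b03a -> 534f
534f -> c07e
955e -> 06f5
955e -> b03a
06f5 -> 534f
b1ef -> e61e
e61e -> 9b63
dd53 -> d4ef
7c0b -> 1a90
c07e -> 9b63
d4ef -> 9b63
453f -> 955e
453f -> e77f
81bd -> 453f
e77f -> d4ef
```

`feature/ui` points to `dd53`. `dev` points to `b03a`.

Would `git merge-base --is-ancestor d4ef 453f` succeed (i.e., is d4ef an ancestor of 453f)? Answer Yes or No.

Ancestors of 453f (commits reachable by following parents): {06f5, 453f, 534f, 955e, 9b63, b03a, c07e, d4ef, e77f}.
d4ef is in that set, so it is an ancestor of 453f.

Yes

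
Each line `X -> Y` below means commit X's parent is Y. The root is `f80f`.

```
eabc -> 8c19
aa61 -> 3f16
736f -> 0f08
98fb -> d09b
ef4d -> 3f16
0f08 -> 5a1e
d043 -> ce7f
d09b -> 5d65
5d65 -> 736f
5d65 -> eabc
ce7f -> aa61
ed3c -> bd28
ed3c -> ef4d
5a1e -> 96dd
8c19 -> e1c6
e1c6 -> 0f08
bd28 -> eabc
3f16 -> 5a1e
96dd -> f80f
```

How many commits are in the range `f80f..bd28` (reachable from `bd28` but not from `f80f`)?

Reachable from bd28: {0f08, 5a1e, 8c19, 96dd, bd28, e1c6, eabc, f80f}.
Reachable from f80f: {f80f}.
In bd28's history but not f80f's: {0f08, 5a1e, 8c19, 96dd, bd28, e1c6, eabc} — 7 commits.

7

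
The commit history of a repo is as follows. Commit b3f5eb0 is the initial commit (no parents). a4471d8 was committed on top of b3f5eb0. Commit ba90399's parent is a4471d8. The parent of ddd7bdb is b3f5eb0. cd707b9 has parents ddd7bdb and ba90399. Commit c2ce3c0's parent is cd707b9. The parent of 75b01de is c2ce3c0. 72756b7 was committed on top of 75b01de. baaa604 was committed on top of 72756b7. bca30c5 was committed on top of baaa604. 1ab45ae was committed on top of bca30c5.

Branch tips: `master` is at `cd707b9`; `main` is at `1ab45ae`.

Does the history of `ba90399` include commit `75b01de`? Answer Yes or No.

Ancestors of ba90399: {a4471d8, b3f5eb0, ba90399}.
75b01de is not in that set, so it is not an ancestor of ba90399.

No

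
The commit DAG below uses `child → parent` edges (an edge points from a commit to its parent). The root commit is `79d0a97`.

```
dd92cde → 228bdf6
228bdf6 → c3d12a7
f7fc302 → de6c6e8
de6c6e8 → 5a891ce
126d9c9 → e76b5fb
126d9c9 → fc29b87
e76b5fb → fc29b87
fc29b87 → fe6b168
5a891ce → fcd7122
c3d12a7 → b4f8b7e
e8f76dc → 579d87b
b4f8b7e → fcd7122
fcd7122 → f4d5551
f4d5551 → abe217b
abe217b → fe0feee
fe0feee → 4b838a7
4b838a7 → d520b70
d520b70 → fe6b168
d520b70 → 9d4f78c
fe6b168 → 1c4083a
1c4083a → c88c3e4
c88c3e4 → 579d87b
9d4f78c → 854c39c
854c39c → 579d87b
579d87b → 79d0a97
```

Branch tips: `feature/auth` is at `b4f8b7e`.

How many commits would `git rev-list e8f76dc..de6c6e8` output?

13

Reachable from de6c6e8: {1c4083a, 4b838a7, 579d87b, 5a891ce, 79d0a97, 854c39c, 9d4f78c, abe217b, c88c3e4, d520b70, de6c6e8, f4d5551, fcd7122, fe0feee, fe6b168}.
Reachable from e8f76dc: {579d87b, 79d0a97, e8f76dc}.
In de6c6e8's history but not e8f76dc's: {1c4083a, 4b838a7, 5a891ce, 854c39c, 9d4f78c, abe217b, c88c3e4, d520b70, de6c6e8, f4d5551, fcd7122, fe0feee, fe6b168} — 13 commits.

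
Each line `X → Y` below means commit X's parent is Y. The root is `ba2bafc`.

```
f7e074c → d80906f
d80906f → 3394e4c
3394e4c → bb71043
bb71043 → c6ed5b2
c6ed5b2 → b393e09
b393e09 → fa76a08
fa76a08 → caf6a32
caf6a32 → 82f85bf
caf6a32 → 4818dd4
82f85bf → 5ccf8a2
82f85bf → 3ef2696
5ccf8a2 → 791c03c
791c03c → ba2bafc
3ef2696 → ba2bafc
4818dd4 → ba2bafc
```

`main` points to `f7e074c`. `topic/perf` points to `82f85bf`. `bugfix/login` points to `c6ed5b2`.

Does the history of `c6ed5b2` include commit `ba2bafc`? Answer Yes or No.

Ancestors of c6ed5b2 (commits reachable by following parents): {3ef2696, 4818dd4, 5ccf8a2, 791c03c, 82f85bf, b393e09, ba2bafc, c6ed5b2, caf6a32, fa76a08}.
ba2bafc is in that set, so it is an ancestor of c6ed5b2.

Yes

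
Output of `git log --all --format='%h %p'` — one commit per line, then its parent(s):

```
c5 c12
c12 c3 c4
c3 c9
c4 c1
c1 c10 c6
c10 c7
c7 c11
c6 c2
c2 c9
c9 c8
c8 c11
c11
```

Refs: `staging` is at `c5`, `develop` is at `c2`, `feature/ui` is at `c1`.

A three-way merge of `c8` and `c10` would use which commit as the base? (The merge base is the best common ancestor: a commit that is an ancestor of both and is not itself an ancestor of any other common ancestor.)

c11

Ancestors of c8: {c11, c8}.
Ancestors of c10: {c10, c11, c7}.
Common ancestors: {c11}.
The only common ancestor is c11, so it is the merge base.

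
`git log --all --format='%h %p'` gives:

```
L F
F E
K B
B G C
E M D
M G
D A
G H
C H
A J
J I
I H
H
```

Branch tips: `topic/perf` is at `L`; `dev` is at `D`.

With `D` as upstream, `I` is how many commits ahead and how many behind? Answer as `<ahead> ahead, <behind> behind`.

Reachable from I: {H, I}.
Reachable from D: {A, D, H, I, J}.
Only in I's history (ahead): {} — 0.
Only in D's history (behind): {A, D, J} — 3.

0 ahead, 3 behind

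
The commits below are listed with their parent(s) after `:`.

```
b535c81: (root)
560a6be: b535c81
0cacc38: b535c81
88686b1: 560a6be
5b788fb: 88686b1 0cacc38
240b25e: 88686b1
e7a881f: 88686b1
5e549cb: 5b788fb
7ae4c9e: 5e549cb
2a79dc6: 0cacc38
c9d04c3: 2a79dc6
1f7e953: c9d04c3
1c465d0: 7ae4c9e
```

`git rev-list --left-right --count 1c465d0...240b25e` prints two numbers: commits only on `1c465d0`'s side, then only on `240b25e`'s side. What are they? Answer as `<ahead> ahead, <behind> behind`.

Reachable from 1c465d0: {0cacc38, 1c465d0, 560a6be, 5b788fb, 5e549cb, 7ae4c9e, 88686b1, b535c81}.
Reachable from 240b25e: {240b25e, 560a6be, 88686b1, b535c81}.
Only in 1c465d0's history (ahead): {0cacc38, 1c465d0, 5b788fb, 5e549cb, 7ae4c9e} — 5.
Only in 240b25e's history (behind): {240b25e} — 1.

5 ahead, 1 behind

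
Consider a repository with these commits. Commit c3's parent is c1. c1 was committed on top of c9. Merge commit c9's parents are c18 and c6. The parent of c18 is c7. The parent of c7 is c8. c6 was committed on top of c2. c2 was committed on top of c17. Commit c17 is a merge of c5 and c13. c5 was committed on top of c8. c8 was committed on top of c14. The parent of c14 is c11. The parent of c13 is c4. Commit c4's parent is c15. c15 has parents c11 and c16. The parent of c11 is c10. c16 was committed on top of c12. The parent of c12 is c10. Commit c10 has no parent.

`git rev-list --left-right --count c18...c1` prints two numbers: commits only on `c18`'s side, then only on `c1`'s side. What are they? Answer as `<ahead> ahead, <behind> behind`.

Reachable from c18: {c10, c11, c14, c18, c7, c8}.
Reachable from c1: {c1, c10, c11, c12, c13, c14, c15, c16, c17, c18, c2, c4, c5, c6, c7, c8, c9}.
Only in c18's history (ahead): {} — 0.
Only in c1's history (behind): {c1, c12, c13, c15, c16, c17, c2, c4, c5, c6, c9} — 11.

0 ahead, 11 behind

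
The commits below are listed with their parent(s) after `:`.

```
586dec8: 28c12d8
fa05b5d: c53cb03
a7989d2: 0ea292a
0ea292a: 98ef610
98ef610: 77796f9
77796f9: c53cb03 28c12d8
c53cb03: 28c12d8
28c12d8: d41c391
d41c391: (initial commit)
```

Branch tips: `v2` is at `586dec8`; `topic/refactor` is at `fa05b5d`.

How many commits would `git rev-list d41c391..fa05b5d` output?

Reachable from fa05b5d: {28c12d8, c53cb03, d41c391, fa05b5d}.
Reachable from d41c391: {d41c391}.
In fa05b5d's history but not d41c391's: {28c12d8, c53cb03, fa05b5d} — 3 commits.

3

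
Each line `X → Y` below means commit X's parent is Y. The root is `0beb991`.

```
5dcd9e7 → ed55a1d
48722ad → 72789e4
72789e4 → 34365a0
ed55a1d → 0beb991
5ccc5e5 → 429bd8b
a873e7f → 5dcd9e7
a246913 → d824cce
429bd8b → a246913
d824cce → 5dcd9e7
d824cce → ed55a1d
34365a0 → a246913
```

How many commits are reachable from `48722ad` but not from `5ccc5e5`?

3

Reachable from 48722ad: {0beb991, 34365a0, 48722ad, 5dcd9e7, 72789e4, a246913, d824cce, ed55a1d}.
Reachable from 5ccc5e5: {0beb991, 429bd8b, 5ccc5e5, 5dcd9e7, a246913, d824cce, ed55a1d}.
In 48722ad's history but not 5ccc5e5's: {34365a0, 48722ad, 72789e4} — 3 commits.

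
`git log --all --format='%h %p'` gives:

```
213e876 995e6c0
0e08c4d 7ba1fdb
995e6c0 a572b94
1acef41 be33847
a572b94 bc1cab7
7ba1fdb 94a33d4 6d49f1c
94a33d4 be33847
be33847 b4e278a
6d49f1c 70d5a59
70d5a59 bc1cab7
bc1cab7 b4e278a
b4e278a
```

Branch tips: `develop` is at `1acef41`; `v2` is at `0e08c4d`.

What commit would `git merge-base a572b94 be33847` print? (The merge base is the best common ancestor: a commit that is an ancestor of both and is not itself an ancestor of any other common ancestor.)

b4e278a

Ancestors of a572b94: {a572b94, b4e278a, bc1cab7}.
Ancestors of be33847: {b4e278a, be33847}.
Common ancestors: {b4e278a}.
The only common ancestor is b4e278a, so it is the merge base.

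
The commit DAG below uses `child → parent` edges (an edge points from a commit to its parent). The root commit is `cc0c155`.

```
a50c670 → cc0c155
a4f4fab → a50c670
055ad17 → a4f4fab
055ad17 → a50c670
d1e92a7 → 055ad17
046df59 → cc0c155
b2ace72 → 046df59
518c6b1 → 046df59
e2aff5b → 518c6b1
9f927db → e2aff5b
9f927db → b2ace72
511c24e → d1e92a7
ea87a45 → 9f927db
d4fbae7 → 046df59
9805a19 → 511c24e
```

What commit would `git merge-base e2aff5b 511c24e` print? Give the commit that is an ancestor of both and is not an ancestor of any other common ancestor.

cc0c155

Ancestors of e2aff5b: {046df59, 518c6b1, cc0c155, e2aff5b}.
Ancestors of 511c24e: {055ad17, 511c24e, a4f4fab, a50c670, cc0c155, d1e92a7}.
Common ancestors: {cc0c155}.
The only common ancestor is cc0c155, so it is the merge base.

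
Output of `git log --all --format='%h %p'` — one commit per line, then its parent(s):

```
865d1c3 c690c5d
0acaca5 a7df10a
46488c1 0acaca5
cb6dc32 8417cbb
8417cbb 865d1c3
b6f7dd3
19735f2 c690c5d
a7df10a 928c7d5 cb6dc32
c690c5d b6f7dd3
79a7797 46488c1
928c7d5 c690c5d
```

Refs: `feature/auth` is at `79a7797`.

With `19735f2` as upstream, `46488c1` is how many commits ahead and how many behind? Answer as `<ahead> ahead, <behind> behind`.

Reachable from 46488c1: {0acaca5, 46488c1, 8417cbb, 865d1c3, 928c7d5, a7df10a, b6f7dd3, c690c5d, cb6dc32}.
Reachable from 19735f2: {19735f2, b6f7dd3, c690c5d}.
Only in 46488c1's history (ahead): {0acaca5, 46488c1, 8417cbb, 865d1c3, 928c7d5, a7df10a, cb6dc32} — 7.
Only in 19735f2's history (behind): {19735f2} — 1.

7 ahead, 1 behind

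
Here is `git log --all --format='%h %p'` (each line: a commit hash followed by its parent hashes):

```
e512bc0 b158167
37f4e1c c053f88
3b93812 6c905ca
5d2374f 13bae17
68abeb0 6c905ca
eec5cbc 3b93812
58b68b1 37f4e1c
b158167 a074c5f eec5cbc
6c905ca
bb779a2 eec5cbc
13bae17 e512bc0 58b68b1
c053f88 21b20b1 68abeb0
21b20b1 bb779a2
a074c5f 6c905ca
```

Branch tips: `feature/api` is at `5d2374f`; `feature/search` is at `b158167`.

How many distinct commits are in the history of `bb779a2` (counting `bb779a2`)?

4

Walking parent pointers from bb779a2: reachable set = {3b93812, 6c905ca, bb779a2, eec5cbc}.
That is 4 commits.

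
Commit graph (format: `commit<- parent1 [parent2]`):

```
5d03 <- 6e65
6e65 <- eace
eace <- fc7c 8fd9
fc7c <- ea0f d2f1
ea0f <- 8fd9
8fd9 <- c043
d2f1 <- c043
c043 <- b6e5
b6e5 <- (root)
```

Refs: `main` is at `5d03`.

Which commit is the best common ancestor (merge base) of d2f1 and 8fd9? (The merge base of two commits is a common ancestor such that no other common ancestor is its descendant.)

c043

Ancestors of d2f1: {b6e5, c043, d2f1}.
Ancestors of 8fd9: {8fd9, b6e5, c043}.
Common ancestors: {b6e5, c043}.
Among these, c043 is not an ancestor of any other common ancestor — it is the merge base.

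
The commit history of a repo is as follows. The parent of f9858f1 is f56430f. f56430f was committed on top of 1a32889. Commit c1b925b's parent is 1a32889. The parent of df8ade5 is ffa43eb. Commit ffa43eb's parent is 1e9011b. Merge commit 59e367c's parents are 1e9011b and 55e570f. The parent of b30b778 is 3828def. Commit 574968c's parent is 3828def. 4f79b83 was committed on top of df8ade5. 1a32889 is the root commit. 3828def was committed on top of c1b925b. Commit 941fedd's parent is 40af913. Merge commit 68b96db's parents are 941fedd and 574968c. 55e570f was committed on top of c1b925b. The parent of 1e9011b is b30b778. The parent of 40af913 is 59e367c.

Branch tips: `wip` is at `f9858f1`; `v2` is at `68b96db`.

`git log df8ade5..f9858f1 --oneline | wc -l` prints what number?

2

Reachable from f9858f1: {1a32889, f56430f, f9858f1}.
Reachable from df8ade5: {1a32889, 1e9011b, 3828def, b30b778, c1b925b, df8ade5, ffa43eb}.
In f9858f1's history but not df8ade5's: {f56430f, f9858f1} — 2 commits.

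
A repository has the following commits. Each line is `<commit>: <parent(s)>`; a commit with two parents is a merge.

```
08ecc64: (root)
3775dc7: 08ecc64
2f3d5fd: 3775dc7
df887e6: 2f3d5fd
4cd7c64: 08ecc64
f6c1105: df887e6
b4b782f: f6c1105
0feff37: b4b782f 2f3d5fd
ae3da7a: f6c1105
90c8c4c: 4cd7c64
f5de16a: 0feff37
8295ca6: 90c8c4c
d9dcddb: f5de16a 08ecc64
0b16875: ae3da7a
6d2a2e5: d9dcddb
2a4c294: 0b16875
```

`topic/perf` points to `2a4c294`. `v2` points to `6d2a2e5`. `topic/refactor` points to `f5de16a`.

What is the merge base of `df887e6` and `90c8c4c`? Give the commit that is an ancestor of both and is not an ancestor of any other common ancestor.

08ecc64

Ancestors of df887e6: {08ecc64, 2f3d5fd, 3775dc7, df887e6}.
Ancestors of 90c8c4c: {08ecc64, 4cd7c64, 90c8c4c}.
Common ancestors: {08ecc64}.
The only common ancestor is 08ecc64, so it is the merge base.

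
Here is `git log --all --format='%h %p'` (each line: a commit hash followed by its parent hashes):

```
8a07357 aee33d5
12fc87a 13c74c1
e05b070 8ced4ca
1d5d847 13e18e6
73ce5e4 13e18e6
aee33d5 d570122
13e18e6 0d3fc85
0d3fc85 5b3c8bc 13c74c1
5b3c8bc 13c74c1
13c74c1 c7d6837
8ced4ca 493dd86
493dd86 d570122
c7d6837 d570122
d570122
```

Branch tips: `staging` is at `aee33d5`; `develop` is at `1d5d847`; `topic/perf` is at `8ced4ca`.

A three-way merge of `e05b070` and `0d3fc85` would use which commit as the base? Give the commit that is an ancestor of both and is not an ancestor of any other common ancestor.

Ancestors of e05b070: {493dd86, 8ced4ca, d570122, e05b070}.
Ancestors of 0d3fc85: {0d3fc85, 13c74c1, 5b3c8bc, c7d6837, d570122}.
Common ancestors: {d570122}.
The only common ancestor is d570122, so it is the merge base.

d570122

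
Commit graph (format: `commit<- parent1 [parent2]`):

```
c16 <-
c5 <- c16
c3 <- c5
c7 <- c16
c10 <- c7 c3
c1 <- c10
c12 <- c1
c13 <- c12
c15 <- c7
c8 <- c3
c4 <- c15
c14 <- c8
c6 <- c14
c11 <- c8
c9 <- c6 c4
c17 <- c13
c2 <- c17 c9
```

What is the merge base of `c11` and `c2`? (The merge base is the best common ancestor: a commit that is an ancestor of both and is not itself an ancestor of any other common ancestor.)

Ancestors of c11: {c11, c16, c3, c5, c8}.
Ancestors of c2: {c1, c10, c12, c13, c14, c15, c16, c17, c2, c3, c4, c5, c6, c7, c8, c9}.
Common ancestors: {c16, c3, c5, c8}.
Among these, c8 is not an ancestor of any other common ancestor — it is the merge base.

c8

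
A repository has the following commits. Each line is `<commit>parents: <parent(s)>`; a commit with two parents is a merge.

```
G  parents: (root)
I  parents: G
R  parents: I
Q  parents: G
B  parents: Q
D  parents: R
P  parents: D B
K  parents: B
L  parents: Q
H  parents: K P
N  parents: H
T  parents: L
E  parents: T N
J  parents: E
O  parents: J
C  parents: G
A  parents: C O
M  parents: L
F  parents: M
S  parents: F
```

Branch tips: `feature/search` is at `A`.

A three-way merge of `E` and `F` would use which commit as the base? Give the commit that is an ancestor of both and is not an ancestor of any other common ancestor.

L

Ancestors of E: {B, D, E, G, H, I, K, L, N, P, Q, R, T}.
Ancestors of F: {F, G, L, M, Q}.
Common ancestors: {G, L, Q}.
Among these, L is not an ancestor of any other common ancestor — it is the merge base.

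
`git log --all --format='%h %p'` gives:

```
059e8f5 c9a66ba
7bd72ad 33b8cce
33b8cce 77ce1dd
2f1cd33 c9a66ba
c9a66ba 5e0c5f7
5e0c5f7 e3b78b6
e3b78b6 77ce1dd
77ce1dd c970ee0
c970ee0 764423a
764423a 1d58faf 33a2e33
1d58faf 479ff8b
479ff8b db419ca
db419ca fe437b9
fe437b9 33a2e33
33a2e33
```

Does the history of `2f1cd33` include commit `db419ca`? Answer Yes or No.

Ancestors of 2f1cd33 (commits reachable by following parents): {1d58faf, 2f1cd33, 33a2e33, 479ff8b, 5e0c5f7, 764423a, 77ce1dd, c970ee0, c9a66ba, db419ca, e3b78b6, fe437b9}.
db419ca is in that set, so it is an ancestor of 2f1cd33.

Yes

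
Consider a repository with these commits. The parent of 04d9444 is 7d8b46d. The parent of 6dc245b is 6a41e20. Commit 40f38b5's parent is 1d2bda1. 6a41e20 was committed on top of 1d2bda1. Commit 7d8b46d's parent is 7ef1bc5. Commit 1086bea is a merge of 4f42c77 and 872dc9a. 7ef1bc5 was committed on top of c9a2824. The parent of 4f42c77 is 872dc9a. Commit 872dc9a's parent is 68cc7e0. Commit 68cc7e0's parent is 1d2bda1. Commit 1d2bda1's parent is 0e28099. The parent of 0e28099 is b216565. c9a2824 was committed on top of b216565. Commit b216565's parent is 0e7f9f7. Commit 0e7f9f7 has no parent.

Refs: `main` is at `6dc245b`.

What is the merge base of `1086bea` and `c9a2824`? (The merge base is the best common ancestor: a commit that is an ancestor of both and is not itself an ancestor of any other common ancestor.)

Ancestors of 1086bea: {0e28099, 0e7f9f7, 1086bea, 1d2bda1, 4f42c77, 68cc7e0, 872dc9a, b216565}.
Ancestors of c9a2824: {0e7f9f7, b216565, c9a2824}.
Common ancestors: {0e7f9f7, b216565}.
Among these, b216565 is not an ancestor of any other common ancestor — it is the merge base.

b216565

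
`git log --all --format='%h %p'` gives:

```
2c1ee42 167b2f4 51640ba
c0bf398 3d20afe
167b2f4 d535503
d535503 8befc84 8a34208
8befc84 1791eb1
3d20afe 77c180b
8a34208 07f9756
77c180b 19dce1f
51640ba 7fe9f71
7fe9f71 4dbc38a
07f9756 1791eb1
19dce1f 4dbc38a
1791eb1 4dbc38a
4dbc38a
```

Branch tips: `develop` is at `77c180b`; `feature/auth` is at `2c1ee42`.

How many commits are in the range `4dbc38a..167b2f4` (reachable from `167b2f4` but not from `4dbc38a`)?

Reachable from 167b2f4: {07f9756, 167b2f4, 1791eb1, 4dbc38a, 8a34208, 8befc84, d535503}.
Reachable from 4dbc38a: {4dbc38a}.
In 167b2f4's history but not 4dbc38a's: {07f9756, 167b2f4, 1791eb1, 8a34208, 8befc84, d535503} — 6 commits.

6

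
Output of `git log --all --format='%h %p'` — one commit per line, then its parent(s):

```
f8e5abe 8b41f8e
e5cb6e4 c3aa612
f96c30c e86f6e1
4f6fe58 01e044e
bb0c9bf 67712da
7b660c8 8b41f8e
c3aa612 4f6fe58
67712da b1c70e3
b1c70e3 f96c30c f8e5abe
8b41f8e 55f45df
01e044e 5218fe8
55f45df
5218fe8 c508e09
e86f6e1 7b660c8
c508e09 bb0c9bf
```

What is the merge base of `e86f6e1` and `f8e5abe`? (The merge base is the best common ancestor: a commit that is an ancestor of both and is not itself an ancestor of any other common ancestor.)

Ancestors of e86f6e1: {55f45df, 7b660c8, 8b41f8e, e86f6e1}.
Ancestors of f8e5abe: {55f45df, 8b41f8e, f8e5abe}.
Common ancestors: {55f45df, 8b41f8e}.
Among these, 8b41f8e is not an ancestor of any other common ancestor — it is the merge base.

8b41f8e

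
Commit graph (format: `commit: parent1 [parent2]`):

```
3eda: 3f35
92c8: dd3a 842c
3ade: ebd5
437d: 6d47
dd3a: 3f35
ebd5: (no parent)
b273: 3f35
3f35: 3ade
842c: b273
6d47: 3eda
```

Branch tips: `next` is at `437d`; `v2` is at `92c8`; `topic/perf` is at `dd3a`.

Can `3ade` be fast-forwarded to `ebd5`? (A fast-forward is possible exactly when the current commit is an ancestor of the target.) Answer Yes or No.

A fast-forward from 3ade to ebd5 is possible iff 3ade is an ancestor of ebd5.
Ancestors of ebd5: {ebd5}.
3ade is not among them, so fast-forward is not possible.

No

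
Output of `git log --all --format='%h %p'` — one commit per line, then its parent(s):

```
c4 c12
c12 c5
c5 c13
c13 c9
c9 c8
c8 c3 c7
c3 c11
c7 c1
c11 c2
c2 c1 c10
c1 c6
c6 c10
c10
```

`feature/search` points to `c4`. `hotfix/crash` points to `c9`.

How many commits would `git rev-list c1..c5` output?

Reachable from c5: {c1, c10, c11, c13, c2, c3, c5, c6, c7, c8, c9}.
Reachable from c1: {c1, c10, c6}.
In c5's history but not c1's: {c11, c13, c2, c3, c5, c7, c8, c9} — 8 commits.

8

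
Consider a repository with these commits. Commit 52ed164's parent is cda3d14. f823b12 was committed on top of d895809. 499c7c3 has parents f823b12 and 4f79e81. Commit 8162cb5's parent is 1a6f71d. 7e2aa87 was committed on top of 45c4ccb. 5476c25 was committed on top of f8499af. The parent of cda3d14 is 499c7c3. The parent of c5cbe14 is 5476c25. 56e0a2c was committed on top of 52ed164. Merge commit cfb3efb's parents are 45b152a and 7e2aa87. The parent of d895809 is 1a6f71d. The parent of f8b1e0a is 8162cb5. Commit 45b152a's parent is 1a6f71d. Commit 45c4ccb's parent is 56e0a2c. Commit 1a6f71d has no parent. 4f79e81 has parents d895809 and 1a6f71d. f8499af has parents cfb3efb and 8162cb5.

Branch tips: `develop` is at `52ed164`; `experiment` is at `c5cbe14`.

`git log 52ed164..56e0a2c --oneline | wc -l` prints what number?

1

Reachable from 56e0a2c: {1a6f71d, 499c7c3, 4f79e81, 52ed164, 56e0a2c, cda3d14, d895809, f823b12}.
Reachable from 52ed164: {1a6f71d, 499c7c3, 4f79e81, 52ed164, cda3d14, d895809, f823b12}.
In 56e0a2c's history but not 52ed164's: {56e0a2c} — 1 commit.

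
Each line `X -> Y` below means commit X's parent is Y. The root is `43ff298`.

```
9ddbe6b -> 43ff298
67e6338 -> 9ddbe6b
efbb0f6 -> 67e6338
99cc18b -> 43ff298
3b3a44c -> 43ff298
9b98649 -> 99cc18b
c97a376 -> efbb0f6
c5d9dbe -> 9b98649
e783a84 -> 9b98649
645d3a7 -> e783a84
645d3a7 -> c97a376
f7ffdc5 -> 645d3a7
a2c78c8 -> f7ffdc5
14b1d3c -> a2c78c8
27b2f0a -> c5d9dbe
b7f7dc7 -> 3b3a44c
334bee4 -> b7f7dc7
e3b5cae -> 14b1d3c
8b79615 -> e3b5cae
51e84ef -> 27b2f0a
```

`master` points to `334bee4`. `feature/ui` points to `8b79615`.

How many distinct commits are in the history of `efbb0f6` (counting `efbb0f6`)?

Walking parent pointers from efbb0f6: reachable set = {43ff298, 67e6338, 9ddbe6b, efbb0f6}.
That is 4 commits.

4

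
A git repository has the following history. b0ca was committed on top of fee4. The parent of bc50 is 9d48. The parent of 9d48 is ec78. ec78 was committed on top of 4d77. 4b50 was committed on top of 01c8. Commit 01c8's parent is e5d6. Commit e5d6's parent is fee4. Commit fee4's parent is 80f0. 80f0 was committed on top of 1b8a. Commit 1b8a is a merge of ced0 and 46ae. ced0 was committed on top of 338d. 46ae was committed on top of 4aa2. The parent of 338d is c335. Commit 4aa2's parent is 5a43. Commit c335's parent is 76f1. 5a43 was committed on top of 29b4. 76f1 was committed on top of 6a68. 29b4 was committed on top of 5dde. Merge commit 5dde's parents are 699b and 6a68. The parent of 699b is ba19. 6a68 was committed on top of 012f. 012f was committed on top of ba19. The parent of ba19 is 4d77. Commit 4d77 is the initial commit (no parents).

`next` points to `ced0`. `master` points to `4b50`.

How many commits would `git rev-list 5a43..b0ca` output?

10

Reachable from b0ca: {012f, 1b8a, 29b4, 338d, 46ae, 4aa2, 4d77, 5a43, 5dde, 699b, 6a68, 76f1, 80f0, b0ca, ba19, c335, ced0, fee4}.
Reachable from 5a43: {012f, 29b4, 4d77, 5a43, 5dde, 699b, 6a68, ba19}.
In b0ca's history but not 5a43's: {1b8a, 338d, 46ae, 4aa2, 76f1, 80f0, b0ca, c335, ced0, fee4} — 10 commits.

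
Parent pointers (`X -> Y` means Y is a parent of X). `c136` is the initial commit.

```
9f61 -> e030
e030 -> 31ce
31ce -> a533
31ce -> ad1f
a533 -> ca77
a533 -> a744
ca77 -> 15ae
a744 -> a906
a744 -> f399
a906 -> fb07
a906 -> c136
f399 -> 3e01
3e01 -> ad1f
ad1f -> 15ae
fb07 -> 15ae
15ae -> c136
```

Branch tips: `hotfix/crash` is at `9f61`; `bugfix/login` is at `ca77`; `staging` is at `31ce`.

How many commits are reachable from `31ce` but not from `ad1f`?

Reachable from 31ce: {15ae, 31ce, 3e01, a533, a744, a906, ad1f, c136, ca77, f399, fb07}.
Reachable from ad1f: {15ae, ad1f, c136}.
In 31ce's history but not ad1f's: {31ce, 3e01, a533, a744, a906, ca77, f399, fb07} — 8 commits.

8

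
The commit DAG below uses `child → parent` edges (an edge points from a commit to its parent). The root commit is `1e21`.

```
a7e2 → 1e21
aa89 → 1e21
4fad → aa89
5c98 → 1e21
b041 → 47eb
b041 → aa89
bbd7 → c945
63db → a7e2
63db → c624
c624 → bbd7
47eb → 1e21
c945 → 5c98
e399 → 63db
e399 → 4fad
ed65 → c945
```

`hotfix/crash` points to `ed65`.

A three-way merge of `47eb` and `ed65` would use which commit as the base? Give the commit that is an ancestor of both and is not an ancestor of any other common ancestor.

1e21

Ancestors of 47eb: {1e21, 47eb}.
Ancestors of ed65: {1e21, 5c98, c945, ed65}.
Common ancestors: {1e21}.
The only common ancestor is 1e21, so it is the merge base.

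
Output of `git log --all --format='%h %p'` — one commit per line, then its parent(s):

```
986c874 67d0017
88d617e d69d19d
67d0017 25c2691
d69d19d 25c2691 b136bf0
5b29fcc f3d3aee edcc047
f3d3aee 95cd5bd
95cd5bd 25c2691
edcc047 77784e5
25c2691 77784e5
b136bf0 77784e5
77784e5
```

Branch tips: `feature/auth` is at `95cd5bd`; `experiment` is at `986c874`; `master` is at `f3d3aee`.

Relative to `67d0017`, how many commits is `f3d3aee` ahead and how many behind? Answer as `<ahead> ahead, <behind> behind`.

Reachable from f3d3aee: {25c2691, 77784e5, 95cd5bd, f3d3aee}.
Reachable from 67d0017: {25c2691, 67d0017, 77784e5}.
Only in f3d3aee's history (ahead): {95cd5bd, f3d3aee} — 2.
Only in 67d0017's history (behind): {67d0017} — 1.

2 ahead, 1 behind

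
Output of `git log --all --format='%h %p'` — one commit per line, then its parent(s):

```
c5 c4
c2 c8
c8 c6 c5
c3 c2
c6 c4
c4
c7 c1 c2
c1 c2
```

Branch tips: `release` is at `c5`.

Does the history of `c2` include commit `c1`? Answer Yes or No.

No

Ancestors of c2: {c2, c4, c5, c6, c8}.
c1 is not in that set, so it is not an ancestor of c2.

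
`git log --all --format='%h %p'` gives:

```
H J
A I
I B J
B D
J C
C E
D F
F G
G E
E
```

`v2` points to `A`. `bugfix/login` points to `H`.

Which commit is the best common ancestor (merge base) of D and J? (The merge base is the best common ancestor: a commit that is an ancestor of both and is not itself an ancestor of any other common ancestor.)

E

Ancestors of D: {D, E, F, G}.
Ancestors of J: {C, E, J}.
Common ancestors: {E}.
The only common ancestor is E, so it is the merge base.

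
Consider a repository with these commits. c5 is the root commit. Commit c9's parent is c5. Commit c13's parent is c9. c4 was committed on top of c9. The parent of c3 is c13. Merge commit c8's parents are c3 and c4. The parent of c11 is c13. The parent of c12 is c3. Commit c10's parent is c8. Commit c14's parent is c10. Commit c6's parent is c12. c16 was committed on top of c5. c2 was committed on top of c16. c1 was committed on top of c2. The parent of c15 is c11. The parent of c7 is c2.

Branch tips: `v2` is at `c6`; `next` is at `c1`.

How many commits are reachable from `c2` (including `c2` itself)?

Walking parent pointers from c2: reachable set = {c16, c2, c5}.
That is 3 commits.

3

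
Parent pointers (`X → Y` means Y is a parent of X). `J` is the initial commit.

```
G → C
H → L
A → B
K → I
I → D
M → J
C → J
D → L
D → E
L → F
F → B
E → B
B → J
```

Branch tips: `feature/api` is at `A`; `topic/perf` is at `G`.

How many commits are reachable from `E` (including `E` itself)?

3

Walking parent pointers from E: reachable set = {B, E, J}.
That is 3 commits.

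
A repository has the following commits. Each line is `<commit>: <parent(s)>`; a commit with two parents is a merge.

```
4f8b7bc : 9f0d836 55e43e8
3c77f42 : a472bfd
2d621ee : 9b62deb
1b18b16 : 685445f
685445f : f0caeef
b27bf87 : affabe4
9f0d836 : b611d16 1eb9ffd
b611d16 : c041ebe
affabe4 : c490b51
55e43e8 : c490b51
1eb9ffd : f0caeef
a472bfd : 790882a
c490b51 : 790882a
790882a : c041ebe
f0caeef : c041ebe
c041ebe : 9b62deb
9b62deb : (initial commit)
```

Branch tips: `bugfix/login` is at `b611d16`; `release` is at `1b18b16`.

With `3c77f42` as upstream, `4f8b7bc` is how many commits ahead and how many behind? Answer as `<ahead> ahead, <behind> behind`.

7 ahead, 2 behind

Reachable from 4f8b7bc: {1eb9ffd, 4f8b7bc, 55e43e8, 790882a, 9b62deb, 9f0d836, b611d16, c041ebe, c490b51, f0caeef}.
Reachable from 3c77f42: {3c77f42, 790882a, 9b62deb, a472bfd, c041ebe}.
Only in 4f8b7bc's history (ahead): {1eb9ffd, 4f8b7bc, 55e43e8, 9f0d836, b611d16, c490b51, f0caeef} — 7.
Only in 3c77f42's history (behind): {3c77f42, a472bfd} — 2.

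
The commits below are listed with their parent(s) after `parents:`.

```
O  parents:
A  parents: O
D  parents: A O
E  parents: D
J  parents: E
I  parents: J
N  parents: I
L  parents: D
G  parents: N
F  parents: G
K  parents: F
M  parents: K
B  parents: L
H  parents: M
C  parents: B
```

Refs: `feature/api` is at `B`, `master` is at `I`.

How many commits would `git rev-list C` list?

Walking parent pointers from C: reachable set = {A, B, C, D, L, O}.
That is 6 commits.

6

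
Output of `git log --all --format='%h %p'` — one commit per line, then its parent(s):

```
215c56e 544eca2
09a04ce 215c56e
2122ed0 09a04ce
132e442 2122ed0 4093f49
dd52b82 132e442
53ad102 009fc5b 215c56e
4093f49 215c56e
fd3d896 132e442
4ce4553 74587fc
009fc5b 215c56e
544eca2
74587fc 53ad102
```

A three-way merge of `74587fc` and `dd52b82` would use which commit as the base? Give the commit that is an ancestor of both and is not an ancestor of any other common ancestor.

215c56e

Ancestors of 74587fc: {009fc5b, 215c56e, 53ad102, 544eca2, 74587fc}.
Ancestors of dd52b82: {09a04ce, 132e442, 2122ed0, 215c56e, 4093f49, 544eca2, dd52b82}.
Common ancestors: {215c56e, 544eca2}.
Among these, 215c56e is not an ancestor of any other common ancestor — it is the merge base.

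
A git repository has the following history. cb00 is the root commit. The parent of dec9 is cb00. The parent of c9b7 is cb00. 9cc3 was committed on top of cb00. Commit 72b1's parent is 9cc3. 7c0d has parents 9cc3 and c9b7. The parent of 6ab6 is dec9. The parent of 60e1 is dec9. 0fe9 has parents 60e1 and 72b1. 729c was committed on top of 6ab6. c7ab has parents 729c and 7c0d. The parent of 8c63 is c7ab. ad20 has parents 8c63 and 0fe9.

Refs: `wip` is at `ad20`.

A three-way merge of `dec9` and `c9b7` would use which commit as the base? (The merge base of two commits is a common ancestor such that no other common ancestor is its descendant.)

cb00

Ancestors of dec9: {cb00, dec9}.
Ancestors of c9b7: {c9b7, cb00}.
Common ancestors: {cb00}.
The only common ancestor is cb00, so it is the merge base.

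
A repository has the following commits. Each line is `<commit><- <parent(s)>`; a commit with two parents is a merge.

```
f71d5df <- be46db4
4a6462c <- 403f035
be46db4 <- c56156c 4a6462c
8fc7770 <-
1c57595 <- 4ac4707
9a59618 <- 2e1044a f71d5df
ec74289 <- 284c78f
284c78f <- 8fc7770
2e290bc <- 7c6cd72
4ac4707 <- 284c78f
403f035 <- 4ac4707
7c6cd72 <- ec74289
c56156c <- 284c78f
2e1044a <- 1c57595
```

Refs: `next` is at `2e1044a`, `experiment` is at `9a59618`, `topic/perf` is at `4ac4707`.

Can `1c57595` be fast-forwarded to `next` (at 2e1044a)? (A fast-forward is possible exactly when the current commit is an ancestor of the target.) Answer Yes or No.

A fast-forward from 1c57595 to 2e1044a is possible iff 1c57595 is an ancestor of 2e1044a.
Ancestors of 2e1044a: {1c57595, 284c78f, 2e1044a, 4ac4707, 8fc7770}.
1c57595 is among them, so fast-forward is possible.

Yes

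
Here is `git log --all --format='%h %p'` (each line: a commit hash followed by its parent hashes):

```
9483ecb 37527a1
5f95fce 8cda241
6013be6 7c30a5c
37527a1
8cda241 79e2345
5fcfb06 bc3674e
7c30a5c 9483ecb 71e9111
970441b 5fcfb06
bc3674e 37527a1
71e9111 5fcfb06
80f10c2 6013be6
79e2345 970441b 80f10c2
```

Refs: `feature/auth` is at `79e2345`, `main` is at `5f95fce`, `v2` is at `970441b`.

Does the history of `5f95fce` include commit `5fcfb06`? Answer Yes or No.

Yes

Ancestors of 5f95fce (commits reachable by following parents): {37527a1, 5f95fce, 5fcfb06, 6013be6, 71e9111, 79e2345, 7c30a5c, 80f10c2, 8cda241, 9483ecb, 970441b, bc3674e}.
5fcfb06 is in that set, so it is an ancestor of 5f95fce.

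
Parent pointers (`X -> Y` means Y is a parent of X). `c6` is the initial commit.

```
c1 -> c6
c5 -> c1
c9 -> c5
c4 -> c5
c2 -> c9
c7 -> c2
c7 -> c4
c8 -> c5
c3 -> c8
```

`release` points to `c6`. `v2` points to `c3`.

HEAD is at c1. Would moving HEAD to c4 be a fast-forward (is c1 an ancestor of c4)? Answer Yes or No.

A fast-forward from c1 to c4 is possible iff c1 is an ancestor of c4.
Ancestors of c4: {c1, c4, c5, c6}.
c1 is among them, so fast-forward is possible.

Yes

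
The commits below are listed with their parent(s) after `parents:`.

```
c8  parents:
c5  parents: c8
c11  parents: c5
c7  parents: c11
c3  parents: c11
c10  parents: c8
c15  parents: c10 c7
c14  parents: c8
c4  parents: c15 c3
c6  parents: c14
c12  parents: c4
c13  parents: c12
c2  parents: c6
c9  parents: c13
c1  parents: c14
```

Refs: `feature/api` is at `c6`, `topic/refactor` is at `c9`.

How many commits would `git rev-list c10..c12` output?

7

Reachable from c12: {c10, c11, c12, c15, c3, c4, c5, c7, c8}.
Reachable from c10: {c10, c8}.
In c12's history but not c10's: {c11, c12, c15, c3, c4, c5, c7} — 7 commits.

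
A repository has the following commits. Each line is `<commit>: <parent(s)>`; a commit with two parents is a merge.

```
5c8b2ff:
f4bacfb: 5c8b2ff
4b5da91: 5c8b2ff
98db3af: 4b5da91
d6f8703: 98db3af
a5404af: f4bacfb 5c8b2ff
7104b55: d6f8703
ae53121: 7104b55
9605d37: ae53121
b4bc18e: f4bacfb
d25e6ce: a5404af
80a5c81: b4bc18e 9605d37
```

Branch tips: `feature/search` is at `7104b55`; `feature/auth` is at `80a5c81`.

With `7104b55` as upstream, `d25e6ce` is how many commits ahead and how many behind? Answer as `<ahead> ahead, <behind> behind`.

3 ahead, 4 behind

Reachable from d25e6ce: {5c8b2ff, a5404af, d25e6ce, f4bacfb}.
Reachable from 7104b55: {4b5da91, 5c8b2ff, 7104b55, 98db3af, d6f8703}.
Only in d25e6ce's history (ahead): {a5404af, d25e6ce, f4bacfb} — 3.
Only in 7104b55's history (behind): {4b5da91, 7104b55, 98db3af, d6f8703} — 4.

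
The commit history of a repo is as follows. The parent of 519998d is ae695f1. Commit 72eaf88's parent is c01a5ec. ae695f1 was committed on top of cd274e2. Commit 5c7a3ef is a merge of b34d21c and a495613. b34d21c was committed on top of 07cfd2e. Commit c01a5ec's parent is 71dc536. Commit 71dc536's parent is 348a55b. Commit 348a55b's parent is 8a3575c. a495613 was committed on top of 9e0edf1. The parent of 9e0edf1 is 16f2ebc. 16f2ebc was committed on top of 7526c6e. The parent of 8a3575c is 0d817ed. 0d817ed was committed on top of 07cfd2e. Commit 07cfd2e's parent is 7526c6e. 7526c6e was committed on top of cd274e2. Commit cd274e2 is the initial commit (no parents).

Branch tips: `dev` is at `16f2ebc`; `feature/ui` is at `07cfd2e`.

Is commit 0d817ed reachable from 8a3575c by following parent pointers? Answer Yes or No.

Yes

Ancestors of 8a3575c (commits reachable by following parents): {07cfd2e, 0d817ed, 7526c6e, 8a3575c, cd274e2}.
0d817ed is in that set, so it is an ancestor of 8a3575c.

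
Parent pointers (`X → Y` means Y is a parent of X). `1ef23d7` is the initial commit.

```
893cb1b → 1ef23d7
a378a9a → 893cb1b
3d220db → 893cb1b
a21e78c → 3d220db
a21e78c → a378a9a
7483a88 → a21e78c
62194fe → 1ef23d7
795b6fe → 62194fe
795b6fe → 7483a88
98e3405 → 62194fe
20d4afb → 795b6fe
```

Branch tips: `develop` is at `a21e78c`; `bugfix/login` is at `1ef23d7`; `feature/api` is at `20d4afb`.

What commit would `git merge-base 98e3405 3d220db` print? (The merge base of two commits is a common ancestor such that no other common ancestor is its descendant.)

1ef23d7

Ancestors of 98e3405: {1ef23d7, 62194fe, 98e3405}.
Ancestors of 3d220db: {1ef23d7, 3d220db, 893cb1b}.
Common ancestors: {1ef23d7}.
The only common ancestor is 1ef23d7, so it is the merge base.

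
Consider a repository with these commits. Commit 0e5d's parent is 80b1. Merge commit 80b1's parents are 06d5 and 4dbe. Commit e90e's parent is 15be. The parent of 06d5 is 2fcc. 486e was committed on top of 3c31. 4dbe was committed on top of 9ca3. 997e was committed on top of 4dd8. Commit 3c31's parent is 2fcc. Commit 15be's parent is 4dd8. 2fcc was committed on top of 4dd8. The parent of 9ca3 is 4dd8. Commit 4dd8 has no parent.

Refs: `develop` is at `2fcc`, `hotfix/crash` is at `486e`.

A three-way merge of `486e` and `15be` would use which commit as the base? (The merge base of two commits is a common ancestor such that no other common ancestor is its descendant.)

4dd8

Ancestors of 486e: {2fcc, 3c31, 486e, 4dd8}.
Ancestors of 15be: {15be, 4dd8}.
Common ancestors: {4dd8}.
The only common ancestor is 4dd8, so it is the merge base.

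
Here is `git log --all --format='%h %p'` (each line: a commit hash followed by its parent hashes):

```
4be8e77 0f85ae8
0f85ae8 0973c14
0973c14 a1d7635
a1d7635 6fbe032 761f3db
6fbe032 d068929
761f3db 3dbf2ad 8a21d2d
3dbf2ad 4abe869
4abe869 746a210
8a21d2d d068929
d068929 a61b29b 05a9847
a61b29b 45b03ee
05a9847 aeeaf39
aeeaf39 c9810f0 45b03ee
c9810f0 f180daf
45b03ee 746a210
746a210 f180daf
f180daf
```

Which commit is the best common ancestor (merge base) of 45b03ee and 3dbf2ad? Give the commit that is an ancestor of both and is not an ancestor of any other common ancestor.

746a210

Ancestors of 45b03ee: {45b03ee, 746a210, f180daf}.
Ancestors of 3dbf2ad: {3dbf2ad, 4abe869, 746a210, f180daf}.
Common ancestors: {746a210, f180daf}.
Among these, 746a210 is not an ancestor of any other common ancestor — it is the merge base.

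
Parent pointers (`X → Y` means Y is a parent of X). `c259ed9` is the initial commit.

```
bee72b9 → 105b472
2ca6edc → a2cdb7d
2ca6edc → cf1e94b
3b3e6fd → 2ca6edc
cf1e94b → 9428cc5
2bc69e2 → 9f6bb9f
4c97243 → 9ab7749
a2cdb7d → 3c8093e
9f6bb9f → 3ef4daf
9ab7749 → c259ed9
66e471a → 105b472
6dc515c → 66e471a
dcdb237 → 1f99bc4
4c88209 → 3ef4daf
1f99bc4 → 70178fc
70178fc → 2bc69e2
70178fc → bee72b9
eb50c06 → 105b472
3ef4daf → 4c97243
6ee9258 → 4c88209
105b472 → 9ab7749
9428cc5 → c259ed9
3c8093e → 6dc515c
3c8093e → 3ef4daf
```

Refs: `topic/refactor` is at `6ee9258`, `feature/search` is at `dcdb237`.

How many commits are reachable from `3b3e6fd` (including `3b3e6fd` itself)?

13

Walking parent pointers from 3b3e6fd: reachable set = {105b472, 2ca6edc, 3b3e6fd, 3c8093e, 3ef4daf, 4c97243, 66e471a, 6dc515c, 9428cc5, 9ab7749, a2cdb7d, c259ed9, cf1e94b}.
That is 13 commits.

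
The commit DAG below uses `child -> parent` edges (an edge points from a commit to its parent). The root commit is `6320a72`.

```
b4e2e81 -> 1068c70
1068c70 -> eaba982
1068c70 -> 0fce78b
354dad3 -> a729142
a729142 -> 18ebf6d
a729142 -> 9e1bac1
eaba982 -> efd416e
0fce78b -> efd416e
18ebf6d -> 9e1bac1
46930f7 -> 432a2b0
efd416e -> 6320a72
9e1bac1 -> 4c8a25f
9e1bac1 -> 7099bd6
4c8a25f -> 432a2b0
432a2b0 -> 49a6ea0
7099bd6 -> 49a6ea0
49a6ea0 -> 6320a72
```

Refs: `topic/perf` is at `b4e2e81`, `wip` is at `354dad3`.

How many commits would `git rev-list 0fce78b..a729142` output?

7

Reachable from a729142: {18ebf6d, 432a2b0, 49a6ea0, 4c8a25f, 6320a72, 7099bd6, 9e1bac1, a729142}.
Reachable from 0fce78b: {0fce78b, 6320a72, efd416e}.
In a729142's history but not 0fce78b's: {18ebf6d, 432a2b0, 49a6ea0, 4c8a25f, 7099bd6, 9e1bac1, a729142} — 7 commits.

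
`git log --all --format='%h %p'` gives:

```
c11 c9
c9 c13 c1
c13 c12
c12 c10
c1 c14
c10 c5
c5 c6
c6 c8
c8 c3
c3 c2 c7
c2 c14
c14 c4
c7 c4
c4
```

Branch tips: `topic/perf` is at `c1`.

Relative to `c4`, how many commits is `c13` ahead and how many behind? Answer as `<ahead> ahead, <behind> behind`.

Reachable from c13: {c10, c12, c13, c14, c2, c3, c4, c5, c6, c7, c8}.
Reachable from c4: {c4}.
Only in c13's history (ahead): {c10, c12, c13, c14, c2, c3, c5, c6, c7, c8} — 10.
Only in c4's history (behind): {} — 0.

10 ahead, 0 behind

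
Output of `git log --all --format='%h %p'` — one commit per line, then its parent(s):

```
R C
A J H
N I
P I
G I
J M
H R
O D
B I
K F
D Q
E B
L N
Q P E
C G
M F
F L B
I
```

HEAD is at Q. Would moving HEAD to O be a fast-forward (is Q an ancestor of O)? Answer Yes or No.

Yes

A fast-forward from Q to O is possible iff Q is an ancestor of O.
Ancestors of O: {B, D, E, I, O, P, Q}.
Q is among them, so fast-forward is possible.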